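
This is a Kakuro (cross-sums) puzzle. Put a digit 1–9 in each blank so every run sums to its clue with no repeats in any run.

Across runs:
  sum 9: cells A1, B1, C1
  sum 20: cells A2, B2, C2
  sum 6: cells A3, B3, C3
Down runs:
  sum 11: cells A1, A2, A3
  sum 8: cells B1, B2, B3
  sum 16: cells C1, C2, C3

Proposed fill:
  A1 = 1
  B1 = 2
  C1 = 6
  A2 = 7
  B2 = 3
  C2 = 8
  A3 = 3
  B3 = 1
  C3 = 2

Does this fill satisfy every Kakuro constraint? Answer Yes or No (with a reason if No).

No — the down run B1–B3 sums to 6, not 8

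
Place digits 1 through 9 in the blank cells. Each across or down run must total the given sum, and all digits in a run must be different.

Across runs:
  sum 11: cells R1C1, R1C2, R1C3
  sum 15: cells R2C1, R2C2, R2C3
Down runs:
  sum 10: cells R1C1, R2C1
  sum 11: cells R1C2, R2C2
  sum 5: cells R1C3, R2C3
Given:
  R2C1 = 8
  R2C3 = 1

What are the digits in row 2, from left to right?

R1C1 = 10 − 8 = 2 completes the 10 down.
R1C3 = 5 − 1 = 4 completes the 5 down.
R2C2 = 15 − 9 = 6 completes the 15 across.
R1C2 = 11 − 6 = 5 completes the 11 across.

8 6 1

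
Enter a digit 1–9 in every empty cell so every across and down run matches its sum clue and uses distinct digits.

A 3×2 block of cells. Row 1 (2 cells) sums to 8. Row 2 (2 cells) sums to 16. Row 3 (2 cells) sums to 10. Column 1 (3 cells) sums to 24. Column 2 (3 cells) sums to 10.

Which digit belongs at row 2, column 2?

16 in 2 cells must be {7,9}; 24 in 3 cells must be {7,8,9}.
The 8 across and the 24 down share only 7, so (1,1) = 7.
(1,2) = 8 − 7 = 1 completes the 8 across.
Given what's placed, (2,1) must be 9 to fit the 16 across and 24 down.
(2,2) = 16 − 9 = 7 completes the 16 across.
(3,1) = 24 − 16 = 8 completes the 24 down.
(3,2) = 10 − 8 = 2 completes the 10 across.

7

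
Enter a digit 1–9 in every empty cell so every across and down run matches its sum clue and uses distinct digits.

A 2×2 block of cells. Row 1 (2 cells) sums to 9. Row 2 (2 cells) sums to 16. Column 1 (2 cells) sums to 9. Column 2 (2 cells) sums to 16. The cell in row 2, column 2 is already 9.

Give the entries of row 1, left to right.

16 in 2 cells must be {7,9}.
(1,2) = 16 − 9 = 7 completes the 16 down.
(2,1) = 16 − 9 = 7 completes the 16 across.
(1,1) = 9 − 7 = 2 completes the 9 across.

2 7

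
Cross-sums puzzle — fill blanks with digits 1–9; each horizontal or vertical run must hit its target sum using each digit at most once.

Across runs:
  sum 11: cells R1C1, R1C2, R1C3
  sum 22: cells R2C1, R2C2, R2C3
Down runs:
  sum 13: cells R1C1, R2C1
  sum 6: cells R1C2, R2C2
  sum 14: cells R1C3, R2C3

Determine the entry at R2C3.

The 22 across and the 6 down share only 5, so R2C2 = 5.
R1C2 = 6 − 5 = 1 completes the 6 down.
Nothing is forced directly, so branch on R1C3, whose candidates are 6 or 8. If R1C3 = 8: then R1C1 would have to be in {2} for the 11 across but in {4,5,6,7,8,9} for the 13 down — contradiction. So R1C3 = 6.
R1C1 = 11 − 7 = 4 completes the 11 across.
R2C1 = 13 − 4 = 9 completes the 13 down.
R2C3 = 22 − 14 = 8 completes the 22 across.

8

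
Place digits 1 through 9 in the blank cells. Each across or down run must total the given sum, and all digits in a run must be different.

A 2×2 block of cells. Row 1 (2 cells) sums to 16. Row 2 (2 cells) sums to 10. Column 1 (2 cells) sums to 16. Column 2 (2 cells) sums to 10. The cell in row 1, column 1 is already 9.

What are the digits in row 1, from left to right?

9 7

16 in 2 cells must be {7,9}.
(1,2) = 16 − 9 = 7 completes the 16 across.
(2,1) = 16 − 9 = 7 completes the 16 down.
(2,2) = 10 − 7 = 3 completes the 10 across.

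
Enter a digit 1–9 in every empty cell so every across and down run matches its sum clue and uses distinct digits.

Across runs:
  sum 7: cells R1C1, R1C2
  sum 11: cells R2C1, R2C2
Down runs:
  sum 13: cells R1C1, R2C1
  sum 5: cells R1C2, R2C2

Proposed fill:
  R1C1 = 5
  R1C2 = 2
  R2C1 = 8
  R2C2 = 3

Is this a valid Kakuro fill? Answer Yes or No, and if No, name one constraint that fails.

Yes

Across: 5+2=7; 8+3=11. Down: 5+8=13; 2+3=5. No digit repeats within any run.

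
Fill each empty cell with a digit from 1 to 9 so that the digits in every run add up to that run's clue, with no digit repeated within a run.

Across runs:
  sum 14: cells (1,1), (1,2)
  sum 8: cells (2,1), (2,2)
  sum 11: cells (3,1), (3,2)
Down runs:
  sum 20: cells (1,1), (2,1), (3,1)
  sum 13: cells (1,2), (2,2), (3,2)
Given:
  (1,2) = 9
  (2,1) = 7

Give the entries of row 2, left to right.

7, 1

(1,1) = 14 − 9 = 5 completes the 14 across.
(2,2) = 8 − 7 = 1 completes the 8 across.
(3,1) = 20 − 12 = 8 completes the 20 down.
(3,2) = 11 − 8 = 3 completes the 11 across.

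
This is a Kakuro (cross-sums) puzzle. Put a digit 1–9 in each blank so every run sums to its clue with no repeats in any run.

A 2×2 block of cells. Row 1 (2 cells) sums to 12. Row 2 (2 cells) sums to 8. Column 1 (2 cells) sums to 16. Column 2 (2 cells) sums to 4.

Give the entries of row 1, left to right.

9, 3

16 in 2 cells must be {7,9}; 4 in 2 cells must be {1,3}.
The 12 across and the 4 down share only 3, so (1,2) = 3.
The 8 across and the 16 down share only 7, so (2,1) = 7.
(2,2) = 8 − 7 = 1 completes the 8 across.
(1,1) = 12 − 3 = 9 completes the 12 across.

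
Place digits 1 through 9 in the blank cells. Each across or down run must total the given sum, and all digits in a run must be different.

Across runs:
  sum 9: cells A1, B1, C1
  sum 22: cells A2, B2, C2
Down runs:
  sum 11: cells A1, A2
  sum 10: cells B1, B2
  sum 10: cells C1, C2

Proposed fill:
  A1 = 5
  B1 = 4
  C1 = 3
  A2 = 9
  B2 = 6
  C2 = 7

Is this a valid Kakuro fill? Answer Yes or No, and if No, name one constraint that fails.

No — the down run A1–A2 sums to 14, not 11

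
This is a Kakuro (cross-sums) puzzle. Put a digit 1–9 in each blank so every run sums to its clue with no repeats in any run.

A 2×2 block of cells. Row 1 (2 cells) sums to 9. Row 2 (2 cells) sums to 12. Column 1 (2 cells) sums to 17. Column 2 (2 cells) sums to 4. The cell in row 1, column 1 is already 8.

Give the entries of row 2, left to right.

17 in 2 cells must be {8,9}; 4 in 2 cells must be {1,3}.
(1,2) = 9 − 8 = 1 completes the 9 across.
(2,1) = 17 − 8 = 9 completes the 17 down.
(2,2) = 12 − 9 = 3 completes the 12 across.

9, 3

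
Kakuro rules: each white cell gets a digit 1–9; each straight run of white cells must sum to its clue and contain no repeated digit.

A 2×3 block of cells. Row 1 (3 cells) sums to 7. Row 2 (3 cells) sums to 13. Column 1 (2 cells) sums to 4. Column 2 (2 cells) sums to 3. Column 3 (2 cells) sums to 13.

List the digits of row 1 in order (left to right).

1 2 4

7 in 3 cells must be {1,2,4}; 4 in 2 cells must be {1,3}; 3 in 2 cells must be {1,2}.
The 7 across and the 4 down share only 1, so (1,1) = 1.
Given what's placed, (1,2) must be 2 to fit the 7 across and 3 down.
(1,3) = 7 − 3 = 4 completes the 7 across.
(2,1) = 4 − 1 = 3 completes the 4 down.
(2,2) = 3 − 2 = 1 completes the 3 down.
(2,3) = 13 − 4 = 9 completes the 13 across.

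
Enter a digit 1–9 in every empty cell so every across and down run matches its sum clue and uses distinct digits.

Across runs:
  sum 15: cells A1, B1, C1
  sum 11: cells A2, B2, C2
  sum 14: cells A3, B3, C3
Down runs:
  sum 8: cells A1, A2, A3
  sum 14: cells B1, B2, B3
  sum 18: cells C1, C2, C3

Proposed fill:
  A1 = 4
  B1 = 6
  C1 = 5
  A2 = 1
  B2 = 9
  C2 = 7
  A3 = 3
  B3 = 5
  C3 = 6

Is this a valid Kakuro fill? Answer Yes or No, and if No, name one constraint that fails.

No — the across run A2–C2 sums to 17, not 11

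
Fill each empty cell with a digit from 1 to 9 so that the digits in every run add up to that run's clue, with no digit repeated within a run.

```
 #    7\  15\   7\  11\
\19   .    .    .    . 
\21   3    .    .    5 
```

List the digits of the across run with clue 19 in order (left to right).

R1C1 = 7 − 3 = 4 completes the 7 down.
R1C4 = 11 − 5 = 6 completes the 11 down.
Nothing is forced directly, so branch on R2C3, whose candidates are 4 or 6. If R2C3 = 4: then R1C3 would have to be in {1,2,7,8} for the 19 across but in {3} for the 7 down — contradiction. So R2C3 = 6.
R1C3 = 7 − 6 = 1 completes the 7 down.
R2C2 = 21 − 14 = 7 completes the 21 across.
R1C2 = 19 − 11 = 8 completes the 19 across.

4 8 1 6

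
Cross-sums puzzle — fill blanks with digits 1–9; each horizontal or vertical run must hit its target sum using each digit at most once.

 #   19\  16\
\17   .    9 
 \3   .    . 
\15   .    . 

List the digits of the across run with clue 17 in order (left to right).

17 in 2 cells must be {8,9}; 3 in 2 cells must be {1,2}.
R1C1 = 17 − 9 = 8 completes the 17 across.
Given what's placed, R2C1 must be 2 to fit the 3 across and 19 down.
R2C2 = 3 − 2 = 1 completes the 3 across.
R3C1 = 19 − 10 = 9 completes the 19 down.
R3C2 = 15 − 9 = 6 completes the 15 across.

8, 9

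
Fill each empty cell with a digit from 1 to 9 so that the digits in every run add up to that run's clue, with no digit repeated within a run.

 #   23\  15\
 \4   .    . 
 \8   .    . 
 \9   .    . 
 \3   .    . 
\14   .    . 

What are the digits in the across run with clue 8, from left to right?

6 2

4 in 2 cells must be {1,3}; 3 in 2 cells must be {1,2}; 15 in 5 cells must be {1,2,3,4,5}.
Only 5 fits R5C2 under both its across sum 14 and down sum 15.
R5C1 = 14 − 5 = 9 completes the 14 across.
Nothing is forced directly, so branch on R1C1, whose candidates are 1 or 3. If R1C1 = 3: that forces R1C2 = 1, R4C2 = 2, R2C2 = 3, R3C2 = 4, R4C1 = 1, after which R2C1 would have to be in {5} for the 8 across but in {2,4,6,8} for the 23 down — contradiction. So R1C1 = 1.
R1C2 = 4 − 1 = 3 completes the 4 across.
R4C1 = 2: the only remaining digit allowed by both the 3 across and the 23 down.
R4C2 = 3 − 2 = 1 completes the 3 across.
Given what's placed, R2C2 must be 2 to fit the 8 across and 15 down.
R3C2 = 15 − 11 = 4 completes the 15 down.
R2C1 = 8 − 2 = 6 completes the 8 across.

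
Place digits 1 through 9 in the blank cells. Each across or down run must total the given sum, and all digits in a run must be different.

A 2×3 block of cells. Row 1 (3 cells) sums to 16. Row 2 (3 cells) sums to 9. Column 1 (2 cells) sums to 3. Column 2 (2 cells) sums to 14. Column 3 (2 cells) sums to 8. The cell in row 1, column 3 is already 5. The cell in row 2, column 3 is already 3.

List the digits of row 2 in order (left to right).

3 in 2 cells must be {1,2}.
(1,1) = 2: the only remaining digit allowed by both the 16 across and the 3 down.
(1,2) = 16 − 7 = 9 completes the 16 across.
(2,1) = 3 − 2 = 1 completes the 3 down.
(2,2) = 9 − 4 = 5 completes the 9 across.

1 5 3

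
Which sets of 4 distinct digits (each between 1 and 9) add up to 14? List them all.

4 distinct digits from 1–9 sum between 10 and 30.

{1,2,3,8}; {1,2,4,7}; {1,2,5,6}; {1,3,4,6}; {2,3,4,5}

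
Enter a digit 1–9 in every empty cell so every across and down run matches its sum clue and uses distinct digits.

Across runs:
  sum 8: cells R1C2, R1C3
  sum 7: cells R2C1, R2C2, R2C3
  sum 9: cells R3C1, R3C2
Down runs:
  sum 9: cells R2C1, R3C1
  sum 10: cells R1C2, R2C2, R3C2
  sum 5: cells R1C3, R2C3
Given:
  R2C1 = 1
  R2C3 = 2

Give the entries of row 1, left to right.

5 3

7 in 3 cells must be {1,2,4}.
R1C3 = 5 − 2 = 3 completes the 5 down.
R2C2 = 7 − 3 = 4 completes the 7 across.
R3C1 = 9 − 1 = 8 completes the 9 down.
R3C2 = 9 − 8 = 1 completes the 9 across.
R1C2 = 8 − 3 = 5 completes the 8 across.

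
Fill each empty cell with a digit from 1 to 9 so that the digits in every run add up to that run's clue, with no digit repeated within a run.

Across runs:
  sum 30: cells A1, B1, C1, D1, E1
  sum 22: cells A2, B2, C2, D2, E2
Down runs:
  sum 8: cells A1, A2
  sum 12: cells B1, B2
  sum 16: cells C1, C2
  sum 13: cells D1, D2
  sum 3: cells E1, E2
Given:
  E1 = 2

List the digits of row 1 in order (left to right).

6 8 9 5 2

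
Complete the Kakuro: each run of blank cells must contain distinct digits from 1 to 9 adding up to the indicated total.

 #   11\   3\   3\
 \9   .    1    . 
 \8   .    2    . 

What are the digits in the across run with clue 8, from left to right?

5 2 1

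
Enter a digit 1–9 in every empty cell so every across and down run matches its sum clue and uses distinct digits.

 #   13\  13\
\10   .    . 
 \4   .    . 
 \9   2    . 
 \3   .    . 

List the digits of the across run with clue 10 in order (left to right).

4 in 2 cells must be {1,3}; 3 in 2 cells must be {1,2}.
R3C2 = 9 − 2 = 7 completes the 9 across.
Given what's placed, R4C1 must be 1 to fit the 3 across and 13 down.
R4C2 = 3 − 1 = 2 completes the 3 across.
Given what's placed, R2C1 must be 3 to fit the 4 across and 13 down.
R2C2 = 4 − 3 = 1 completes the 4 across.
R1C1 = 13 − 6 = 7 completes the 13 down.
R1C2 = 10 − 7 = 3 completes the 10 across.

7, 3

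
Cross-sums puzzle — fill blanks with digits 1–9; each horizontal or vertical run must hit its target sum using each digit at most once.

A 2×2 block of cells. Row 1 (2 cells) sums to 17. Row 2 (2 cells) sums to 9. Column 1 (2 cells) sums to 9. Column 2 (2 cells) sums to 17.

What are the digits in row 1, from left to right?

17 in 2 cells must be {8,9}.
The 17 across and the 9 down share only 8, so (1,1) = 8.
(1,2) = 17 − 8 = 9 completes the 17 across.
(2,1) = 9 − 8 = 1 completes the 9 down.
(2,2) = 9 − 1 = 8 completes the 9 across.

8 9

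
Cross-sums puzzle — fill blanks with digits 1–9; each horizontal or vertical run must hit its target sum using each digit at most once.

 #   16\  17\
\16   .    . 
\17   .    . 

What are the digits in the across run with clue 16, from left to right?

16 in 2 cells must be {7,9}; 17 in 2 cells must be {8,9}.
The 16 across and the 17 down share only 9, so R1C2 = 9.
The 17 across and the 16 down share only 9, so R2C1 = 9.
R2C2 = 17 − 9 = 8 completes the 17 across.
R1C1 = 16 − 9 = 7 completes the 16 across.

7 9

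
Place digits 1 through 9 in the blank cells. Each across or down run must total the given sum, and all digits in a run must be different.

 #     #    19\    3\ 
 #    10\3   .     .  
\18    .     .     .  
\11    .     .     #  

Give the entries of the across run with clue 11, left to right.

3 8

3 in 2 cells must be {1,2}.
The 3 across and the 19 down share only 2, so R1C2 = 2.
R1C3 = 3 − 2 = 1 completes the 3 across.
R2C3 = 3 − 1 = 2 completes the 3 down.
R2C2 = 9: the only remaining digit allowed by both the 18 across and the 19 down.
R3C2 = 19 − 11 = 8 completes the 19 down.
R2C1 = 18 − 11 = 7 completes the 18 across.
R3C1 = 11 − 8 = 3 completes the 11 across.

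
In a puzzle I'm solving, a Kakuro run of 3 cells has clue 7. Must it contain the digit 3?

No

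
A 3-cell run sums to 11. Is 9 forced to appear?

Counterexample: {1,2,8} sums to 11 without using 9.

No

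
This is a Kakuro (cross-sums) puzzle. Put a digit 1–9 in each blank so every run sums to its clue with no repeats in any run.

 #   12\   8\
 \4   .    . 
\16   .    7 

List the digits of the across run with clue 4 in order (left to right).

3 1

4 in 2 cells must be {1,3}; 16 in 2 cells must be {7,9}.
The 4 across and the 12 down share only 3, so R1C1 = 3.
R1C2 = 4 − 3 = 1 completes the 4 across.
R2C1 = 16 − 7 = 9 completes the 16 across.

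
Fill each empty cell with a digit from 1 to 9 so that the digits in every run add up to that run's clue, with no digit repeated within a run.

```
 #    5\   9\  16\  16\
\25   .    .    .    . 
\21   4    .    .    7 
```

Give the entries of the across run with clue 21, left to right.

4, 1, 9, 7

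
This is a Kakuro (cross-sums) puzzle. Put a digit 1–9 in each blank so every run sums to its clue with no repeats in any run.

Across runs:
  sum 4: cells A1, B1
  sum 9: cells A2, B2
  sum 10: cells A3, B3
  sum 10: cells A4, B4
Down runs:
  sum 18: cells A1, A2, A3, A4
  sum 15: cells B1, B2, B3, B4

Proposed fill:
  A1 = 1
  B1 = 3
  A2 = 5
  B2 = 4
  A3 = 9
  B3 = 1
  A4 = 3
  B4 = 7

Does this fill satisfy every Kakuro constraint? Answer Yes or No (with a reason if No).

Across: 1+3=4; 5+4=9; 9+1=10; 3+7=10. Down: 1+5+9+3=18; 3+4+1+7=15. No digit repeats within any run.

Yes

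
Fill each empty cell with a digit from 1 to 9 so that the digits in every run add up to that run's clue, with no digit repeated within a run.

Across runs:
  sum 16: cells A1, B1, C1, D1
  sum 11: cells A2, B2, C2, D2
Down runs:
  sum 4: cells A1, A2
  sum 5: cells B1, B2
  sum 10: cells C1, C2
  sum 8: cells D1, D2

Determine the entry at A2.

11 in 4 cells must be {1,2,3,5}; 4 in 2 cells must be {1,3}.
Nothing is forced directly, so branch on B2, whose candidates are 1 or 2 or 3. If B2 = 2: that forces B1 = 3, A1 = 1, A2 = 3, C2 = 1, D2 = 5, after which C1 would have to be in {4,5,7,8} for the 16 across but in {9} for the 10 down — contradiction. If B2 = 3: that forces B1 = 2, A2 = 1, C2 = 2, D2 = 5, A1 = 3, after which C1 would have to be in {4,5,6,7} for the 16 across but in {8} for the 10 down — contradiction. So B2 = 1.
B1 = 5 − 1 = 4 completes the 5 down.
Given what's placed, A2 must be 3 to fit the 11 across and 4 down.

3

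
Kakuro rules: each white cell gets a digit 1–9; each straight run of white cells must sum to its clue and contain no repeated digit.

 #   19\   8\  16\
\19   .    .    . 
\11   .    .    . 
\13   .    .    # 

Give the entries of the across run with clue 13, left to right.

16 in 2 cells must be {7,9}.
Only 7 fits R2C3 under both its across sum 11 and down sum 16.
R1C3 = 16 − 7 = 9 completes the 16 down.
Given what's placed, R2C1 must be 3 to fit the 11 across and 19 down.
R2C2 = 11 − 10 = 1 completes the 11 across.
R1C1 = 7: the only remaining digit allowed by both the 19 across and the 19 down.
R1C2 = 19 − 16 = 3 completes the 19 across.
R3C1 = 19 − 10 = 9 completes the 19 down.
R3C2 = 13 − 9 = 4 completes the 13 across.

9, 4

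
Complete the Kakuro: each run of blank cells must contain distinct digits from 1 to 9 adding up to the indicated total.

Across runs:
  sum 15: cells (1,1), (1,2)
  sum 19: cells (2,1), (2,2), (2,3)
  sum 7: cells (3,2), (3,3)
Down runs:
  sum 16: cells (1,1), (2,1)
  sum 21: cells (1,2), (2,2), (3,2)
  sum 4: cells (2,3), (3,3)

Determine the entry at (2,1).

16 in 2 cells must be {7,9}; 4 in 2 cells must be {1,3}.
The 19 across and the 4 down share only 3, so (2,3) = 3.
(3,3) = 4 − 3 = 1 completes the 4 down.
(3,2) = 7 − 1 = 6 completes the 7 across.
(2,2) = 7: the only remaining digit allowed by both the 19 across and the 21 down.
(1,2) = 21 − 13 = 8 completes the 21 down.
(2,1) = 19 − 10 = 9 completes the 19 across.
(1,1) = 15 − 8 = 7 completes the 15 across.

9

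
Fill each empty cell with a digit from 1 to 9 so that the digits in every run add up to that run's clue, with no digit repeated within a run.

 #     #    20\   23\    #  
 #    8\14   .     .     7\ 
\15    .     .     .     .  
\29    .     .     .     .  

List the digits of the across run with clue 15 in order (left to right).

1 3 9 2

29 in 4 cells must be {5,7,8,9}; 23 in 3 cells must be {6,8,9}.
Only 5 fits R3C4 under both its across sum 29 and down sum 7.
R2C4 = 7 − 5 = 2 completes the 7 down.
Given what's placed, R3C1 must be 7 to fit the 29 across and 8 down.
R2C1 = 8 − 7 = 1 completes the 8 down.
No cell is forced outright now. R2C3 can only be 8 or 9 (the digits allowed by both its 15 across and its 23 down). If R2C3 = 8: that forces R2C2 = 4, R3C2 = 9, after which R3C3 would have to be in {8} for the 29 across but in {6,9} for the 23 down — contradiction. So R2C3 = 9.
R2C2 = 15 − 12 = 3 completes the 15 across.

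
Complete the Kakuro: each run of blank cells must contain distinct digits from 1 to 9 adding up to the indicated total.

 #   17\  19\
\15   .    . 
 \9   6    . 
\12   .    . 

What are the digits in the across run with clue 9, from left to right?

6 3

R2C2 = 9 − 6 = 3 completes the 9 across.
Nothing is forced directly, so branch on R1C2, whose candidates are 7 or 9. If R1C2 = 9: then R1C1 would have to be in {6} for the 15 across but in {2,3,4,7,8,9} for the 17 down — contradiction. So R1C2 = 7.
R1C1 = 15 − 7 = 8 completes the 15 across.
R3C1 = 17 − 14 = 3 completes the 17 down.
R3C2 = 12 − 3 = 9 completes the 12 across.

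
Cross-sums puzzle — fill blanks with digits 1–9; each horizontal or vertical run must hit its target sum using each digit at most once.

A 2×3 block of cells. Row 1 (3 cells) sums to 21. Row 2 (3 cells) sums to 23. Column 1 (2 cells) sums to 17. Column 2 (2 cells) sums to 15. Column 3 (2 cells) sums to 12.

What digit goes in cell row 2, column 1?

9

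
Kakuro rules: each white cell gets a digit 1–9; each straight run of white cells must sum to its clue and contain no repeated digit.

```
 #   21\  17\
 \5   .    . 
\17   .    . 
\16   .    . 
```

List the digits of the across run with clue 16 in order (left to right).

9 7

17 in 2 cells must be {8,9}; 16 in 2 cells must be {7,9}.
The 5 across and the 21 down share only 4, so R1C1 = 4.
R1C2 = 5 − 4 = 1 completes the 5 across.
Given what's placed, R2C2 must be 9 to fit the 17 across and 17 down.
R3C1 = 9: the only remaining digit allowed by both the 16 across and the 21 down.
R3C2 = 16 − 9 = 7 completes the 16 across.
R2C1 = 17 − 9 = 8 completes the 17 across.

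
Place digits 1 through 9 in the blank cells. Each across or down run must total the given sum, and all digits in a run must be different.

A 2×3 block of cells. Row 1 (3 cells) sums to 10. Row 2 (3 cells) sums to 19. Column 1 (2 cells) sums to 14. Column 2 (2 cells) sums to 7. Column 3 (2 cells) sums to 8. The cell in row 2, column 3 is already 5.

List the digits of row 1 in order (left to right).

6, 1, 3

(1,3) = 8 − 5 = 3 completes the 8 down.
(2,2) = 6: the only remaining digit allowed by both the 19 across and the 7 down.
(1,2) = 7 − 6 = 1 completes the 7 down.
(2,1) = 19 − 11 = 8 completes the 19 across.
(1,1) = 10 − 4 = 6 completes the 10 across.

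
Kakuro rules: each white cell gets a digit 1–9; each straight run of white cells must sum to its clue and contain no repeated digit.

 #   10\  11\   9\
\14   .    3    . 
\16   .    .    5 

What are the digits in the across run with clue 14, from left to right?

7, 3, 4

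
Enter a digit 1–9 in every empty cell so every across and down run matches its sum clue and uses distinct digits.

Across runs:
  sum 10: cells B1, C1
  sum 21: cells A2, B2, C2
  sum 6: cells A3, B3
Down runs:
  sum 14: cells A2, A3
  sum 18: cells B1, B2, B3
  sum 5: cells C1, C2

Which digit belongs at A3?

5

The 21 across and the 5 down share only 4, so C2 = 4.
Intersecting the 6 across with the 14 down forces A3 = 5.
B3 = 6 − 5 = 1 completes the 6 across.
C1 = 5 − 4 = 1 completes the 5 down.
A2 = 14 − 5 = 9 completes the 14 down.
B2 = 21 − 13 = 8 completes the 21 across.
B1 = 10 − 1 = 9 completes the 10 across.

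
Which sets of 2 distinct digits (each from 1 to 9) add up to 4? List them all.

2 distinct digits from 1–9 sum between 3 and 17.
Only one set works: {1,3}.

{1,3}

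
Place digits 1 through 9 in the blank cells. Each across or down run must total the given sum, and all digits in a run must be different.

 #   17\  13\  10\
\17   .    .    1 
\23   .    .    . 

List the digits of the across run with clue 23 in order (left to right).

8, 6, 9

23 in 3 cells must be {6,8,9}; 17 in 2 cells must be {8,9}.
Given what's placed, R1C1 must be 9 to fit the 17 across and 17 down.
R1C2 = 17 − 10 = 7 completes the 17 across.
R2C1 = 17 − 9 = 8 completes the 17 down.
R2C2 = 13 − 7 = 6 completes the 13 down.
R2C3 = 23 − 14 = 9 completes the 23 across.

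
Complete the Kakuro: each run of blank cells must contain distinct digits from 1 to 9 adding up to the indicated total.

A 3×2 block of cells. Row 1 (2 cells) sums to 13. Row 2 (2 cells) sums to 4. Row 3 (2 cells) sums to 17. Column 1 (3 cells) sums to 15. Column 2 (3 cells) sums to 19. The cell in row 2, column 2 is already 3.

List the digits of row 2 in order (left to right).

1, 3

4 in 2 cells must be {1,3}; 17 in 2 cells must be {8,9}.
(2,1) = 4 − 3 = 1 completes the 4 across.
Given what's placed, (3,2) must be 9 to fit the 17 across and 19 down.
(1,2) = 19 − 12 = 7 completes the 19 down.
(3,1) = 17 − 9 = 8 completes the 17 across.
(1,1) = 13 − 7 = 6 completes the 13 across.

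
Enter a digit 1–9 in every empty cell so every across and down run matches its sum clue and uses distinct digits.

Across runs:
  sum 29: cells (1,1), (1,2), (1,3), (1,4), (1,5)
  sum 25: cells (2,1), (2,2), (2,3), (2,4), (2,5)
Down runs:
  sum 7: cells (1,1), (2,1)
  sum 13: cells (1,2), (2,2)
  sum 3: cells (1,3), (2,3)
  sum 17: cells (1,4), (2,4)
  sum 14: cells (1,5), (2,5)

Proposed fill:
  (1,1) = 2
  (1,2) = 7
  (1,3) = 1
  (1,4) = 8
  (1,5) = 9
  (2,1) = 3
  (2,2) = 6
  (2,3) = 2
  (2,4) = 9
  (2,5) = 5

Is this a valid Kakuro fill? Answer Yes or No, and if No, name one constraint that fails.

No — the down run (1,1)–(2,1) sums to 5, not 7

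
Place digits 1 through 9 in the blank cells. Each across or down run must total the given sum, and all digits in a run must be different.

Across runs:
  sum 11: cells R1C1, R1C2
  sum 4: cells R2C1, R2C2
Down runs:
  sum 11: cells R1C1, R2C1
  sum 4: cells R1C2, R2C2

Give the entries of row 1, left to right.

4 in 2 cells must be {1,3}.
The 11 across and the 4 down share only 3, so R1C2 = 3.
The 4 across and the 11 down share only 3, so R2C1 = 3.
R2C2 = 4 − 3 = 1 completes the 4 across.
R1C1 = 11 − 3 = 8 completes the 11 across.

8 3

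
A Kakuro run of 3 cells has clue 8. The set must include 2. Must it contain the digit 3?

No

The only way to make 8 from 3 distinct digits under that restriction is {1,2,5}, which does not contain 3.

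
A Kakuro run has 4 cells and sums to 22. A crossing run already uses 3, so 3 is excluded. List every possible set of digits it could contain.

4 distinct digits from 1–9 sum between 10 and 30.
Dropping sets that contain 3.

{1,4,8,9}; {1,5,7,9}; {1,6,7,8}; {2,4,7,9}; {2,5,6,9}; {2,5,7,8}; {4,5,6,7}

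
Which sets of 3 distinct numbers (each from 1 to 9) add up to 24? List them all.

{7,8,9}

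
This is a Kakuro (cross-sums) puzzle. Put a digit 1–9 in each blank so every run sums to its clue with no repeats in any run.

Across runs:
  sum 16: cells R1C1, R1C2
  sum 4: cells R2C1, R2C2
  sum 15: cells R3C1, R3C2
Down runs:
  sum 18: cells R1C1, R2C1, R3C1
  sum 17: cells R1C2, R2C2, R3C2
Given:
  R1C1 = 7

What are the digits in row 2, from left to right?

16 in 2 cells must be {7,9}; 4 in 2 cells must be {1,3}.
R1C2 = 16 − 7 = 9 completes the 16 across.
Given what's placed, R2C1 must be 3 to fit the 4 across and 18 down.
R2C2 = 4 − 3 = 1 completes the 4 across.
R3C1 = 18 − 10 = 8 completes the 18 down.
R3C2 = 15 − 8 = 7 completes the 15 across.

3 1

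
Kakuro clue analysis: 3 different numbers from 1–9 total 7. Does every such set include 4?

Yes

The only way to make 7 from 3 distinct digits is {1,2,4}, which contains 4.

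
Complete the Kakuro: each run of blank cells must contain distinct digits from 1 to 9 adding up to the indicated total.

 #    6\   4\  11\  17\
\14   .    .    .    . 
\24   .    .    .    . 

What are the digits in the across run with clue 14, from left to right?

2, 1, 3, 8

4 in 2 cells must be {1,3}; 17 in 2 cells must be {8,9}.
Only 8 fits R1C4 under both its across sum 14 and down sum 17.
R2C4 = 17 − 8 = 9 completes the 17 down.
Nothing is forced directly, so branch on R1C2, whose candidates are 1 or 3. If R1C2 = 3: that forces R1C3 = 2, R2C2 = 1, after which R2C3 would have to be in {6,8} for the 24 across but in {9} for the 11 down — contradiction. So R1C2 = 1.
R1C1 = 2: the only remaining digit allowed by both the 14 across and the 6 down.
R1C3 = 14 − 11 = 3 completes the 14 across.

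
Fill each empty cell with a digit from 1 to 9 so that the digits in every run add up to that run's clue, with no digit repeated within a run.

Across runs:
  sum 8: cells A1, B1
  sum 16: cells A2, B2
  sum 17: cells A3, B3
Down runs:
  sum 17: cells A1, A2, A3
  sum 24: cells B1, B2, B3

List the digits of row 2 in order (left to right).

7 9

16 in 2 cells must be {7,9}; 17 in 2 cells must be {8,9}; 24 in 3 cells must be {7,8,9}.
The 8 across and the 24 down share only 7, so B1 = 7.
Given what's placed, B2 must be 9 to fit the 16 across and 24 down.
B3 = 24 − 16 = 8 completes the 24 down.
A1 = 8 − 7 = 1 completes the 8 across.
A2 = 16 − 9 = 7 completes the 16 across.
A3 = 17 − 8 = 9 completes the 17 across.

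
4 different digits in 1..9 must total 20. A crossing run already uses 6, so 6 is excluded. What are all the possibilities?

4 distinct digits from 1–9 sum between 10 and 30.
Dropping sets that contain 6.

{1,2,8,9}; {1,3,7,9}; {1,4,7,8}; {2,3,7,8}; {2,4,5,9}; {3,4,5,8}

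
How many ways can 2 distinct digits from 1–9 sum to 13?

3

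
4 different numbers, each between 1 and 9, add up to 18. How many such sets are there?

11

4 distinct digits from 1–9 sum between 10 and 30.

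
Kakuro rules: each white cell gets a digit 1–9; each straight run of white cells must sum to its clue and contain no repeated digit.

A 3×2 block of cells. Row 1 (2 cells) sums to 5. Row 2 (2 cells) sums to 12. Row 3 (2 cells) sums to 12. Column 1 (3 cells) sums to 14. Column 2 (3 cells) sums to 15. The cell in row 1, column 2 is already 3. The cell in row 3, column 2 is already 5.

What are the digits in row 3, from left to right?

7 5

(1,1) = 5 − 3 = 2 completes the 5 across.
(2,2) = 15 − 8 = 7 completes the 15 down.
(3,1) = 12 − 5 = 7 completes the 12 across.
(2,1) = 12 − 7 = 5 completes the 12 across.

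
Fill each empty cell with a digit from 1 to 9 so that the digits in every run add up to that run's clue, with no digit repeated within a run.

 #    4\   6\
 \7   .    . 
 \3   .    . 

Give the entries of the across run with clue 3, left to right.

3 in 2 cells must be {1,2}; 4 in 2 cells must be {1,3}.
The 3 across and the 4 down share only 1, so R2C1 = 1.
R2C2 = 3 − 1 = 2 completes the 3 across.
R1C1 = 4 − 1 = 3 completes the 4 down.
R1C2 = 7 − 3 = 4 completes the 7 across.

1 2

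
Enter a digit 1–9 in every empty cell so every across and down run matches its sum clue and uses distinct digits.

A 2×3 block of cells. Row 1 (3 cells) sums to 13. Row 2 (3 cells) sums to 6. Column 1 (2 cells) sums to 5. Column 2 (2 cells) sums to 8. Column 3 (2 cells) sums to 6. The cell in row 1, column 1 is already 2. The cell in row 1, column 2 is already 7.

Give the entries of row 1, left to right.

6 in 3 cells must be {1,2,3}.
(1,3) = 13 − 9 = 4 completes the 13 across.
(2,1) = 5 − 2 = 3 completes the 5 down.
(2,2) = 8 − 7 = 1 completes the 8 down.
(2,3) = 6 − 4 = 2 completes the 6 across.

2, 7, 4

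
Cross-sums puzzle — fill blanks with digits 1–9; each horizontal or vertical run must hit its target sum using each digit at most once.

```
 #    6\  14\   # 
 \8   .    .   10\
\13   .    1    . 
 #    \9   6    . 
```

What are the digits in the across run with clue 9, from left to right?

6, 3

R1C2 = 14 − 7 = 7 completes the 14 down.
R3C3 = 9 − 6 = 3 completes the 9 across.
R1C1 = 8 − 7 = 1 completes the 8 across.
R2C1 = 6 − 1 = 5 completes the 6 down.
R2C3 = 13 − 6 = 7 completes the 13 across.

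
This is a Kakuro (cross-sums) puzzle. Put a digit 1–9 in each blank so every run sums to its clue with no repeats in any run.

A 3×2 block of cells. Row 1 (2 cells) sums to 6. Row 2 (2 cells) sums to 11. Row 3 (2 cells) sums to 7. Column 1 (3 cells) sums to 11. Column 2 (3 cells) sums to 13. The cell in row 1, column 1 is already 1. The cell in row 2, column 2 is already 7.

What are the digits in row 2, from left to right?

(1,2) = 6 − 1 = 5 completes the 6 across.
(2,1) = 11 − 7 = 4 completes the 11 across.
(3,1) = 11 − 5 = 6 completes the 11 down.
(3,2) = 7 − 6 = 1 completes the 7 across.

4, 7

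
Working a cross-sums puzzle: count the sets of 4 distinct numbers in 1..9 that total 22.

11

4 distinct digits from 1–9 sum between 10 and 30.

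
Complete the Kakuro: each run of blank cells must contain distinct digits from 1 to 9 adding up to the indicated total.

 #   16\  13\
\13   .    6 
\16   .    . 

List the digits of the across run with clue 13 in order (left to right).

16 in 2 cells must be {7,9}.
R1C1 = 13 − 6 = 7 completes the 13 across.
R2C1 = 16 − 7 = 9 completes the 16 down.
R2C2 = 16 − 9 = 7 completes the 16 across.

7 6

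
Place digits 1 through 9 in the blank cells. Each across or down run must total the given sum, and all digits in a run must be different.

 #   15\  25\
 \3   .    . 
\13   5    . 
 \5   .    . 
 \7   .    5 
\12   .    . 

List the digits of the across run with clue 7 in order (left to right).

2 5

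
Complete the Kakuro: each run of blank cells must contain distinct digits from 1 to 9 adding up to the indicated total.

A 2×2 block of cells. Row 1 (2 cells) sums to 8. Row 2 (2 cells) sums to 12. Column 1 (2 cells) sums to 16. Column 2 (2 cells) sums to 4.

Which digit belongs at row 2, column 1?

16 in 2 cells must be {7,9}; 4 in 2 cells must be {1,3}.
The 8 across and the 16 down share only 7, so (1,1) = 7.
(1,2) = 8 − 7 = 1 completes the 8 across.
(2,1) = 16 − 7 = 9 completes the 16 down.
(2,2) = 12 − 9 = 3 completes the 12 across.

9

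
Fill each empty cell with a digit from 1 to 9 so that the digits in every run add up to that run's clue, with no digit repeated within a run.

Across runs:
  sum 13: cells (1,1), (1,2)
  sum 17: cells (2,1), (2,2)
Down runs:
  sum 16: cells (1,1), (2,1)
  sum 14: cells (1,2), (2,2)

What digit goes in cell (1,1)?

17 in 2 cells must be {8,9}; 16 in 2 cells must be {7,9}.
The 17 across and the 16 down share only 9, so (2,1) = 9.
(2,2) = 17 − 9 = 8 completes the 17 across.
(1,1) = 16 − 9 = 7 completes the 16 down.
(1,2) = 13 − 7 = 6 completes the 13 across.

7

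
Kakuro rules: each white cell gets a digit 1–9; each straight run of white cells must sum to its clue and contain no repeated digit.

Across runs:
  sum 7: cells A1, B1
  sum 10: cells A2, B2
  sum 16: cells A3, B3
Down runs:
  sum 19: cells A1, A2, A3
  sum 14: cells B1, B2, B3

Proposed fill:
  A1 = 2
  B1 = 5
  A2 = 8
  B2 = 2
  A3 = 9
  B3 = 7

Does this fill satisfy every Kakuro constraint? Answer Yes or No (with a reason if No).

Across: 2+5=7; 8+2=10; 9+7=16. Down: 2+8+9=19; 5+2+7=14. No digit repeats within any run.

Yes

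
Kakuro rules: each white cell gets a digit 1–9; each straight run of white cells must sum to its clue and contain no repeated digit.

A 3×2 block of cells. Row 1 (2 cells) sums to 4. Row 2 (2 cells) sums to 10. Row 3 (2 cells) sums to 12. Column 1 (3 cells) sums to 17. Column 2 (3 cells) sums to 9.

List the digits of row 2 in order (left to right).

4 in 2 cells must be {1,3}.
Nothing is forced directly, so branch on (3,2), whose candidates are 3 or 4 or 5. If (3,2) = 3: that forces (1,2) = 1, after which (2,2) would have to be in {1,2,3,4,6,7,8,9} for the 10 across but in {5} for the 9 down — contradiction. If (3,2) = 4: that forces (1,2) = 3, (2,2) = 2, (3,1) = 8, after which (1,1) would have to be in {1} for the 4 across but in {2,3,4,5,6,7} for the 17 down — contradiction. So (3,2) = 5.
(3,1) = 12 − 5 = 7 completes the 12 across.
Given what's placed, (1,1) must be 1 to fit the 4 across and 17 down.
(1,2) = 4 − 1 = 3 completes the 4 across.
(2,1) = 17 − 8 = 9 completes the 17 down.
(2,2) = 10 − 9 = 1 completes the 10 across.

9 1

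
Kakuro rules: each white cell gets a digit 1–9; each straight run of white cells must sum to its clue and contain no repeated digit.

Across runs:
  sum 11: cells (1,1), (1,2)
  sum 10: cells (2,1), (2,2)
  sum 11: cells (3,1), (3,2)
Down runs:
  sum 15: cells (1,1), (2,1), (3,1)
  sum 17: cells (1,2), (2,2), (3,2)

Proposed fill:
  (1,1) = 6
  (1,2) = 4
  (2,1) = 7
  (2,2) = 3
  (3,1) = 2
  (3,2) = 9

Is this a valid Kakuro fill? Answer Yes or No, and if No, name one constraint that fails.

No — the down run (1,2)–(3,2) sums to 16, not 17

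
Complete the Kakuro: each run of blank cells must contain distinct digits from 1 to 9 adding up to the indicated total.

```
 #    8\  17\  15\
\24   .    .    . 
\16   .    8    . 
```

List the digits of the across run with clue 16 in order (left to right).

24 in 3 cells must be {7,8,9}; 17 in 2 cells must be {8,9}.
Intersecting the 24 across with the 8 down forces R1C1 = 7.
R1C2 = 17 − 8 = 9 completes the 17 down.
R1C3 = 24 − 16 = 8 completes the 24 across.
R2C1 = 8 − 7 = 1 completes the 8 down.
R2C3 = 16 − 9 = 7 completes the 16 across.

1 8 7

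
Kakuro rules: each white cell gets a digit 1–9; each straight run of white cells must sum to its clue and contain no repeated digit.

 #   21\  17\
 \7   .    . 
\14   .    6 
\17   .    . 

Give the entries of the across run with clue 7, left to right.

17 in 2 cells must be {8,9}.
R2C1 = 14 − 6 = 8 completes the 14 across.
Given what's placed, R3C1 must be 9 to fit the 17 across and 21 down.
R3C2 = 17 − 9 = 8 completes the 17 across.
R1C1 = 21 − 17 = 4 completes the 21 down.
R1C2 = 7 − 4 = 3 completes the 7 across.

4 3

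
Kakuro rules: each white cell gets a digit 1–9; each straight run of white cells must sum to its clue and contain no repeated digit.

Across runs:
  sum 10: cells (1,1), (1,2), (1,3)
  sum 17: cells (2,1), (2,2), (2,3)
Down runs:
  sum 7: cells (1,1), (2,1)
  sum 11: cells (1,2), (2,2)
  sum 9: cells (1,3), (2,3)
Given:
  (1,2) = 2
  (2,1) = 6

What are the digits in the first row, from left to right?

(1,1) = 7 − 6 = 1 completes the 7 down.
(1,3) = 10 − 3 = 7 completes the 10 across.
(2,2) = 11 − 2 = 9 completes the 11 down.
(2,3) = 17 − 15 = 2 completes the 17 across.

1 2 7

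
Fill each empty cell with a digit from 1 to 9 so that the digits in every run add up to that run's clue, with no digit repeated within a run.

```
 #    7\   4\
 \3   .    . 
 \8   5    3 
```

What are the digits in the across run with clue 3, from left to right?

2 1

3 in 2 cells must be {1,2}; 4 in 2 cells must be {1,3}.
R1C1 = 7 − 5 = 2 completes the 7 down.
R1C2 = 3 − 2 = 1 completes the 3 across.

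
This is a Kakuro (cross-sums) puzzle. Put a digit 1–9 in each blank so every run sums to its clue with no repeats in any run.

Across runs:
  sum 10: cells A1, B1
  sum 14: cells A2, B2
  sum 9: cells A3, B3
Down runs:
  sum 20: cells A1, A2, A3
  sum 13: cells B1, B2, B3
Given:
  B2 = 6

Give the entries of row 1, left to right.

A2 = 14 − 6 = 8 completes the 14 across.
Nothing is forced directly, so branch on A1, whose candidates are 3 or 7 or 9. If A1 = 3: then B1 would have to be in {7} for the 10 across but in {2,3,4,5} for the 13 down — contradiction. If A1 = 9: then B1 would have to be in {1} for the 10 across but in {2,3,4,5} for the 13 down — contradiction. So A1 = 7.
B1 = 10 − 7 = 3 completes the 10 across.
A3 = 20 − 15 = 5 completes the 20 down.
B3 = 9 − 5 = 4 completes the 9 across.

7 3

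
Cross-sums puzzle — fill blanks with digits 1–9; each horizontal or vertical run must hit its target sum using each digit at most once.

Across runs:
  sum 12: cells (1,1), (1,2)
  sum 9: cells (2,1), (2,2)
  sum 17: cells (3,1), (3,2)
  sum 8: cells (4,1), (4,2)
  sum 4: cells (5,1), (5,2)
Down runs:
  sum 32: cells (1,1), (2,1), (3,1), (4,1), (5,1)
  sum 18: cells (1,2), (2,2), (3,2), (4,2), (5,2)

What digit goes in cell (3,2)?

17 in 2 cells must be {8,9}; 4 in 2 cells must be {1,3}.
Only 8 fits (3,2) under both its across sum 17 and down sum 18.

8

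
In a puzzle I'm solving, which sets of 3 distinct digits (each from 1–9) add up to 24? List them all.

3 distinct digits from 1–9 sum between 6 and 24.
Only one set works: {7,8,9}.

{7,8,9}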